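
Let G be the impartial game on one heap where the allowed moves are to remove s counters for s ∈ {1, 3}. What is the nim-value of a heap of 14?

0

Grundy values for subtraction set {1, 3}:
g(0) = mex{} = 0
g(1) = mex{0} = 1
g(2) = mex{1} = 0
g(3) = mex{0} = 1
g(4) = mex{1} = 0
g(5) = mex{0} = 1
g(6) = mex{1} = 0
g(7) = mex{0} = 1
g(8) = mex{1} = 0
g(9) = mex{0} = 1
g(10) = mex{1} = 0
g(11) = mex{0} = 1
g(12) = mex{1} = 0
g(13) = mex{0} = 1
g(14) = mex{1} = 0
So g(14) = 0.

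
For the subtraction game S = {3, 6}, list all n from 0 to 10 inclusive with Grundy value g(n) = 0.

Build the Grundy sequence with g(k) = mex{g(k−s) : s ∈ {3, 6}, s ≤ k}:
g(0) = mex{} = 0
g(1) = mex{} = 0
g(2) = mex{} = 0
g(3) = mex{0} = 1
g(4) = mex{0} = 1
g(5) = mex{0} = 1
g(6) = mex{0,1} = 2
g(7) = mex{0,1} = 2
g(8) = mex{0,1} = 2
g(9) = mex{1,2} = 0
g(10) = mex{1,2} = 0
The P-positions (g = 0) in 0..10 are 0, 1, 2, 9, 10.

0, 1, 2, 9, 10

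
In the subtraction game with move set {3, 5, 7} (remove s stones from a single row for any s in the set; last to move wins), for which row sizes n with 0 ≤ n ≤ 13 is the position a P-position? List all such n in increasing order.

0, 1, 2, 10, 11, 12

Grundy values for subtraction set {3, 5, 7}:
g(0) = mex{} = 0
g(1) = mex{} = 0
g(2) = mex{} = 0
g(3) = mex{0} = 1
g(4) = mex{0} = 1
g(5) = mex{0} = 1
g(6) = mex{0,1} = 2
g(7) = mex{0,1} = 2
g(8) = mex{0,1} = 2
g(9) = mex{0,1,2} = 3
g(10) = mex{1,2} = 0
g(11) = mex{1,2} = 0
g(12) = mex{1,2,3} = 0
g(13) = mex{0,2} = 1
The P-positions (g = 0) in 0..13 are 0, 1, 2, 10, 11, 12.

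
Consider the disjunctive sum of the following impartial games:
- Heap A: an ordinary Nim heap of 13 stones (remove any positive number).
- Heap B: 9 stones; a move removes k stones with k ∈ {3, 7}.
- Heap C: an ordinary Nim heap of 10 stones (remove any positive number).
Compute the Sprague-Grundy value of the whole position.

6

Heap A is a plain Nim heap of size 13, so its Grundy value is 13.
Grundy values for heap B (subtraction set {3, 7}):
k:     0  1  2  3  4  5  6  7  8  9
g(k):  0  0  0  1  1  1  0  2  2  1
So g(9) = 1.
Heap C is a plain Nim heap of size 10, so its Grundy value is 10.
By the Sprague-Grundy theorem, the Grundy value of a sum of independent games is the XOR of the component values.
Combined value = 13 ⊕ 1 ⊕ 10 = 6.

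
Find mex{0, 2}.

0 is in the set but 1 is not, so the mex is 1.

1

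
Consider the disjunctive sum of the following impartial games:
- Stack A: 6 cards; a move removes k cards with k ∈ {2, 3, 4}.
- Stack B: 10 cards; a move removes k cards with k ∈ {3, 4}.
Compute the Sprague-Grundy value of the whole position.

For stack A, compute g(0), g(1), … with moves {2, 3, 4}:
g(0) = mex{} = 0
g(1) = mex{} = 0
g(2) = mex{0} = 1
g(3) = mex{0} = 1
g(4) = mex{0,1} = 2
g(5) = mex{0,1} = 2
g(6) = mex{1,2} = 0
So g(6) = 0.
For stack B, compute g(0), g(1), … with moves {3, 4}:
k:     0  1  2  3  4  5  6  7  8  9 10
g(k):  0  0  0  1  1  1  2  0  0  0  1
So g(10) = 1.
By the Sprague-Grundy theorem, the Grundy value of a sum of independent games is the XOR of the component values.
Combined value = 0 ⊕ 1 = 1.

1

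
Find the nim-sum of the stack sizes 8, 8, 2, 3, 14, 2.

Nim-sum: 8 ^ 8 ^ 2 ^ 3 ^ 14 ^ 2 = 13.

13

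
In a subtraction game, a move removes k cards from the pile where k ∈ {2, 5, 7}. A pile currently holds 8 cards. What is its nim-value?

2

Build the Grundy sequence with g(k) = mex{g(k−s) : s ∈ {2, 5, 7}, s ≤ k}:
k:     0  1  2  3  4  5  6  7  8
g(k):  0  0  1  1  0  2  1  3  2
So g(8) = 2.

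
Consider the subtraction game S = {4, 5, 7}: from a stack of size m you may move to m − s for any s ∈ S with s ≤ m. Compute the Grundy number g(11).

Grundy values for subtraction set {4, 5, 7}:
g(0) = mex{} = 0
g(1) = mex{} = 0
g(2) = mex{} = 0
g(3) = mex{} = 0
g(4) = mex{0} = 1
g(5) = mex{0} = 1
g(6) = mex{0} = 1
g(7) = mex{0} = 1
g(8) = mex{0,1} = 2
g(9) = mex{0,1} = 2
g(10) = mex{0,1} = 2
g(11) = mex{1} = 0
So g(11) = 0.

0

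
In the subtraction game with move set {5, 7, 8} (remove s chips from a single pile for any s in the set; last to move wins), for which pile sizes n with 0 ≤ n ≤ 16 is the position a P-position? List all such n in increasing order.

0, 1, 2, 3, 4, 13, 14, 15, 16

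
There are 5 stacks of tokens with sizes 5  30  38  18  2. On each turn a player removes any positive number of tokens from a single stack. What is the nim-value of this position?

45

Nim-sum: 5 ⊕ 30 ⊕ 38 ⊕ 18 ⊕ 2 = 45.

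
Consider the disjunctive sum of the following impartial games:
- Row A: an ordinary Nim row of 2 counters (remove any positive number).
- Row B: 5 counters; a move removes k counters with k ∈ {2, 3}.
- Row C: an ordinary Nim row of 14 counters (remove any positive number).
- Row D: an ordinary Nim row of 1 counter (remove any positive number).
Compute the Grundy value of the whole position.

13

Row A is a plain Nim row of size 2, so its Grundy value is 2.
For row B, compute g(0), g(1), … with moves {2, 3}:
g(0) = mex{} = 0
g(1) = mex{} = 0
g(2) = mex{0} = 1
g(3) = mex{0} = 1
g(4) = mex{0,1} = 2
g(5) = mex{1} = 0
So g(5) = 0.
Row C is a plain Nim row of size 14, so its Grundy value is 14.
Row D is a plain Nim row of size 1, so its Grundy value is 1.
By the Sprague-Grundy theorem, the Grundy value of a sum of independent games is the XOR of the component values.
Combined value = 2 ⊕ 0 ⊕ 14 ⊕ 1 = 13.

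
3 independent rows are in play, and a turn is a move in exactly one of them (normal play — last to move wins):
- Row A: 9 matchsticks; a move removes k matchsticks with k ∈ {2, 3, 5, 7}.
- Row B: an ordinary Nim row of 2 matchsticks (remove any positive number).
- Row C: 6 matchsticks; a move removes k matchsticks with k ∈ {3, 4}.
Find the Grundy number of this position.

For row A, compute g(0), g(1), … with moves {2, 3, 5, 7}:
k:     0  1  2  3  4  5  6  7  8  9
g(k):  0  0  1  1  2  2  3  3  4  0
So g(9) = 0.
Row B is a plain Nim row of size 2, so its Grundy value is 2.
Build the Grundy sequence for row C with g(k) = mex{g(k−s) : s ∈ {3, 4}, s ≤ k}:
k:     0  1  2  3  4  5  6
g(k):  0  0  0  1  1  1  2
So g(6) = 2.
By the Sprague-Grundy theorem, the Grundy value of a sum of independent games is the XOR of the component values.
Combined value = 0 ⊕ 2 ⊕ 2 = 0.

0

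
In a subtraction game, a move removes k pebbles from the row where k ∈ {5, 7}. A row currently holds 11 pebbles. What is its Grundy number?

2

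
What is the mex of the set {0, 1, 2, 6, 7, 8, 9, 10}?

3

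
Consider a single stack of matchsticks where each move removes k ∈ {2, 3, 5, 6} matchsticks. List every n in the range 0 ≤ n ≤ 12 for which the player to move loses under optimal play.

0, 1, 8, 9

Build the Grundy sequence with g(k) = mex{g(k−s) : s ∈ {2, 3, 5, 6}, s ≤ k}:
g(0) = mex{} = 0
g(1) = mex{} = 0
g(2) = mex{0} = 1
g(3) = mex{0} = 1
g(4) = mex{0,1} = 2
g(5) = mex{0,1} = 2
g(6) = mex{0,1,2} = 3
g(7) = mex{0,1,2} = 3
g(8) = mex{1,2,3} = 0
g(9) = mex{1,2,3} = 0
g(10) = mex{0,2,3} = 1
g(11) = mex{0,2,3} = 1
g(12) = mex{0,1,3} = 2
The P-positions (g = 0) in 0..12 are 0, 1, 8, 9.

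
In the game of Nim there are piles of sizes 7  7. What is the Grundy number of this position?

0

Compute the nim-sum pairwise:
7 ⊕ 7 = 0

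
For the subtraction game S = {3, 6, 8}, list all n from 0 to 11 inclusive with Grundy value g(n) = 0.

0, 1, 2, 11

Grundy values for subtraction set {3, 6, 8}:
k:     0  1  2  3  4  5  6  7  8  9 10 11
g(k):  0  0  0  1  1  1  2  2  2  3  3  0
The P-positions (g = 0) in 0..11 are 0, 1, 2, 11.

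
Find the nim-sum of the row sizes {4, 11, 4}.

Nim-sum: 4 ⊕ 11 ⊕ 4 = 11.

11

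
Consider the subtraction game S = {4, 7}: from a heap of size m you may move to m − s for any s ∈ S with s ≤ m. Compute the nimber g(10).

2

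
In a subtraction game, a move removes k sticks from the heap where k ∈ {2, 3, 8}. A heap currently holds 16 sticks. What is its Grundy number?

0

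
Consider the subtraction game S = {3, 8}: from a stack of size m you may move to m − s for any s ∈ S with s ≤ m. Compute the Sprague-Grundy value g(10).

1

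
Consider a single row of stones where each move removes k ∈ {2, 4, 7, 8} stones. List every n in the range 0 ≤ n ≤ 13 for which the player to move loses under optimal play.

0, 1, 6, 11, 12

Compute g(0), g(1), … for moves {2, 4, 7, 8}:
g(0) = mex{} = 0
g(1) = mex{} = 0
g(2) = mex{0} = 1
g(3) = mex{0} = 1
g(4) = mex{0,1} = 2
g(5) = mex{0,1} = 2
g(6) = mex{1,2} = 0
g(7) = mex{0,1,2} = 3
g(8) = mex{0,2} = 1
g(9) = mex{0,1,2,3} = 4
g(10) = mex{0,1} = 2
g(11) = mex{1,2,3,4} = 0
g(12) = mex{1,2} = 0
g(13) = mex{0,2,4} = 1
The P-positions (g = 0) in 0..13 are 0, 1, 6, 11, 12.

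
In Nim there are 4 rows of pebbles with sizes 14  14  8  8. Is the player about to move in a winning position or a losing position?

Losing position

Write each in binary and XOR column by column:
  1110  (14)
  1110  (14)
  1000  (8)
  1000  (8)
  ----
  0000  (0)
The nim-sum is 0, so this is a P-position: the player to move is in a losing position under optimal play.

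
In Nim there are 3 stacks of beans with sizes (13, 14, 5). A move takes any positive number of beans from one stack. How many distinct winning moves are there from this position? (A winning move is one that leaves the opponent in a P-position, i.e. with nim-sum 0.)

3

Bitwise XOR of the heap sizes:
  1101  (13)
  1110  (14)
  0101  (5)
  ----
  0110  (6)
The overall nim-sum is X = 6. A stack of size p has a winning move iff p XOR X < p (reduce it to p XOR X).
  13: 13 XOR 6 = 11 < 13 — winning move (to 11).
  14: 14 XOR 6 = 8 < 14 — winning move (to 8).
  5: 5 XOR 6 = 3 < 5 — winning move (to 3).
That gives 3 winning moves.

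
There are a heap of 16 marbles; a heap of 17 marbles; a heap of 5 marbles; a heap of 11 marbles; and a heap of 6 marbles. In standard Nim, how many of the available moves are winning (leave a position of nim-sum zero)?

1

In binary:
  10000  (16)
  10001  (17)
  00101  (5)
  01011  (11)
  00110  (6)
  -----
  01001  (9)
The overall nim-sum is X = 9. A heap of size p has a winning move iff p XOR X < p (reduce it to p XOR X).
  16: 16 XOR 9 = 25 ≥ 16 — no move.
  17: 17 XOR 9 = 24 ≥ 17 — no move.
  5: 5 XOR 9 = 12 ≥ 5 — no move.
  11: 11 XOR 9 = 2 < 11 — winning move (to 2).
  6: 6 XOR 9 = 15 ≥ 6 — no move.
That gives 1 winning move.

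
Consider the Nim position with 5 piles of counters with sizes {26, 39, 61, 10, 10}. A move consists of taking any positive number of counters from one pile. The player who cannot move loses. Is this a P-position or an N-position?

P-position

Nim-sum: 26 XOR 39 XOR 61 XOR 10 XOR 10 = 0.
The nim-sum is 0, so this is a P-position: the player to move is in a losing position under optimal play.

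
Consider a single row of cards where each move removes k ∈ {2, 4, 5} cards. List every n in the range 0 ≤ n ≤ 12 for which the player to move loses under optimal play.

0, 1, 7, 8

Build the Grundy sequence with g(k) = mex{g(k−s) : s ∈ {2, 4, 5}, s ≤ k}:
g(0) = mex{} = 0
g(1) = mex{} = 0
g(2) = mex{0} = 1
g(3) = mex{0} = 1
g(4) = mex{0,1} = 2
g(5) = mex{0,1} = 2
g(6) = mex{0,1,2} = 3
g(7) = mex{1,2} = 0
g(8) = mex{1,2,3} = 0
g(9) = mex{0,2} = 1
g(10) = mex{0,2,3} = 1
g(11) = mex{0,1,3} = 2
g(12) = mex{0,1} = 2
The P-positions (g = 0) in 0..12 are 0, 1, 7, 8.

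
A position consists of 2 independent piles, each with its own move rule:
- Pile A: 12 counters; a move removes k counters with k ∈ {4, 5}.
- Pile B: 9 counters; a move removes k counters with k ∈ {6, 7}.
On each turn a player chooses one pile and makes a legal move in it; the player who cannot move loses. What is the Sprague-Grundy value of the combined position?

Build the Grundy sequence for pile A with g(k) = mex{g(k−s) : s ∈ {4, 5}, s ≤ k}:
k:     0  1  2  3  4  5  6  7  8  9 10 11 12
g(k):  0  0  0  0  1  1  1  1  2  0  0  0  0
So g(12) = 0.
Grundy values for pile B (subtraction set {6, 7}):
g(0) = mex{} = 0
g(1) = mex{} = 0
g(2) = mex{} = 0
g(3) = mex{} = 0
g(4) = mex{} = 0
g(5) = mex{} = 0
g(6) = mex{0} = 1
g(7) = mex{0} = 1
g(8) = mex{0} = 1
g(9) = mex{0} = 1
So g(9) = 1.
The value of a disjunctive sum is the nim-sum of the parts.
Combined value = 0 XOR 1 = 1.

1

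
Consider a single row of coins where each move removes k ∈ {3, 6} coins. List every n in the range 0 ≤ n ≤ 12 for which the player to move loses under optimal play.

0, 1, 2, 9, 10, 11

Grundy values for subtraction set {3, 6}:
g(0) = mex{} = 0
g(1) = mex{} = 0
g(2) = mex{} = 0
g(3) = mex{0} = 1
g(4) = mex{0} = 1
g(5) = mex{0} = 1
g(6) = mex{0,1} = 2
g(7) = mex{0,1} = 2
g(8) = mex{0,1} = 2
g(9) = mex{1,2} = 0
g(10) = mex{1,2} = 0
g(11) = mex{1,2} = 0
g(12) = mex{0,2} = 1
The P-positions (g = 0) in 0..12 are 0, 1, 2, 9, 10, 11.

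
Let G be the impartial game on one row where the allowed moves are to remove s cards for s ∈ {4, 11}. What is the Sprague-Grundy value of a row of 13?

Compute g(0), g(1), … for moves {4, 11}:
g(0) = mex{} = 0
g(1) = mex{} = 0
g(2) = mex{} = 0
g(3) = mex{} = 0
g(4) = mex{0} = 1
g(5) = mex{0} = 1
g(6) = mex{0} = 1
g(7) = mex{0} = 1
g(8) = mex{1} = 0
g(9) = mex{1} = 0
g(10) = mex{1} = 0
g(11) = mex{0,1} = 2
g(12) = mex{0} = 1
g(13) = mex{0} = 1
So g(13) = 1.

1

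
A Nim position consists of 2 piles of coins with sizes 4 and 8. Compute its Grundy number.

Compute the nim-sum pairwise:
4 XOR 8 = 12

12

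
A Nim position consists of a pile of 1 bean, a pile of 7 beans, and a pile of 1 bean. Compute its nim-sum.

7

Compute the nim-sum pairwise:
1 XOR 7 = 6
6 XOR 1 = 7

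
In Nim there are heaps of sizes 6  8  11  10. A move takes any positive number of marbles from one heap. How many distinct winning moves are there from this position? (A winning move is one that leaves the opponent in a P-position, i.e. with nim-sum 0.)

Nim-sum: 6 ⊕ 8 ⊕ 11 ⊕ 10 = 15.
The overall nim-sum is X = 15. A heap of size p has a winning move iff p XOR X < p (reduce it to p XOR X).
  6: 6 XOR 15 = 9 ≥ 6 — no move.
  8: 8 XOR 15 = 7 < 8 — winning move (to 7).
  11: 11 XOR 15 = 4 < 11 — winning move (to 4).
  10: 10 XOR 15 = 5 < 10 — winning move (to 5).
That gives 3 winning moves.

3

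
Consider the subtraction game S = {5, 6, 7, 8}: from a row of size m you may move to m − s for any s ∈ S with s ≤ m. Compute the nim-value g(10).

2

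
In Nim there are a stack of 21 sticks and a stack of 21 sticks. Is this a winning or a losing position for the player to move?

In binary:
  10101  (21)
  10101  (21)
  -----
  00000  (0)
The nim-sum is 0, so this is a P-position: the player to move is in a losing position under optimal play.

Losing position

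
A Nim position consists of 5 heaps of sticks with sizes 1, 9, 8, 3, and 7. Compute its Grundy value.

Nim-sum: 1 ^ 9 ^ 8 ^ 3 ^ 7 = 4.

4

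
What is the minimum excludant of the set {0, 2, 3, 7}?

0 is in the set but 1 is not, so the mex is 1.

1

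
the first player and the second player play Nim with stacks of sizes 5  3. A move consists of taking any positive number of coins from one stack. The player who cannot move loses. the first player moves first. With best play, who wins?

Nim-sum: 5 ⊕ 3 = 6.
The nim-sum is 6 ≠ 0, so this is an N-position: the player to move can win; the first player has a winning move.

the first player wins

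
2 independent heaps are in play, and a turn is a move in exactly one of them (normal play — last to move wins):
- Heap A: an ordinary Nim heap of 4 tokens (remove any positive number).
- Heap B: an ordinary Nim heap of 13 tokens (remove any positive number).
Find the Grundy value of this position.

Heap A is a plain Nim heap of size 4, so its Grundy value is 4.
Heap B is a plain Nim heap of size 13, so its Grundy value is 13.
By the Sprague-Grundy theorem, the Grundy value of a sum of independent games is the XOR of the component values.
Combined value = 4 ⊕ 13 = 9.

9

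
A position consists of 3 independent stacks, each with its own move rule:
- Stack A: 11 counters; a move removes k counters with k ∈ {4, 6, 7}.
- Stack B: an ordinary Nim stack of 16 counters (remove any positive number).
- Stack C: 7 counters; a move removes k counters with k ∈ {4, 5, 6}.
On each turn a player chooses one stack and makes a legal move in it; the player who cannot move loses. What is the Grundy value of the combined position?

17

Grundy values for stack A (subtraction set {4, 6, 7}):
g(0) = mex{} = 0
g(1) = mex{} = 0
g(2) = mex{} = 0
g(3) = mex{} = 0
g(4) = mex{0} = 1
g(5) = mex{0} = 1
g(6) = mex{0} = 1
g(7) = mex{0} = 1
g(8) = mex{0,1} = 2
g(9) = mex{0,1} = 2
g(10) = mex{0,1} = 2
g(11) = mex{1} = 0
So g(11) = 0.
Stack B is a plain Nim stack of size 16, so its Grundy value is 16.
For stack C, compute g(0), g(1), … with moves {4, 5, 6}:
k:     0  1  2  3  4  5  6  7
g(k):  0  0  0  0  1  1  1  1
So g(7) = 1.
By the Sprague-Grundy theorem, the Grundy value of a sum of independent games is the XOR of the component values.
Combined value = 0 ⊕ 16 ⊕ 1 = 17.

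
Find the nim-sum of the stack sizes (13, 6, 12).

7

Write each in binary and XOR column by column:
  1101  (13)
  0110  (6)
  1100  (12)
  ----
  0111  (7)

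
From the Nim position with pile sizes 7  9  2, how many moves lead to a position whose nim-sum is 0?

Write each in binary and XOR column by column:
  0111  (7)
  1001  (9)
  0010  (2)
  ----
  1100  (12)
The overall nim-sum is X = 12. A pile of size p has a winning move iff p XOR X < p (reduce it to p XOR X).
  7: 7 XOR 12 = 11 ≥ 7 — no move.
  9: 9 XOR 12 = 5 < 9 — winning move (to 5).
  2: 2 XOR 12 = 14 ≥ 2 — no move.
That gives 1 winning move.

1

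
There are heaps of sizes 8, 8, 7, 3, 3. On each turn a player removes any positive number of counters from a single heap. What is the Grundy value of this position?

Nim-sum: 8 XOR 8 XOR 7 XOR 3 XOR 3 = 7.

7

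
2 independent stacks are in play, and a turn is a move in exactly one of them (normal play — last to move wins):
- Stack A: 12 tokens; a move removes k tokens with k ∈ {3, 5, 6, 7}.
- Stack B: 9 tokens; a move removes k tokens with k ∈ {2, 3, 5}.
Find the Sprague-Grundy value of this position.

1

Build the Grundy sequence for stack A with g(k) = mex{g(k−s) : s ∈ {3, 5, 6, 7}, s ≤ k}:
k:     0  1  2  3  4  5  6  7  8  9 10 11 12
g(k):  0  0  0  1  1  1  2  2  2  3  0  0  0
So g(12) = 0.
Grundy values for stack B (subtraction set {2, 3, 5}):
k:     0  1  2  3  4  5  6  7  8  9
g(k):  0  0  1  1  2  2  3  0  0  1
So g(9) = 1.
The value of a disjunctive sum is the nim-sum of the parts.
Combined value = 0 XOR 1 = 1.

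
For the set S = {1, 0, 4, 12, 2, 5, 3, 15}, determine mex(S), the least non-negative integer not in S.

6

The values 0, 1, 2, 3, 4, 5 are all present; 6 is the first non-negative integer missing from the set.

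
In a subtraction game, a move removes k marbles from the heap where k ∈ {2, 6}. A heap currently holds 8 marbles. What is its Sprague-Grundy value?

Build the Grundy sequence with g(k) = mex{g(k−s) : s ∈ {2, 6}, s ≤ k}:
k:     0  1  2  3  4  5  6  7  8
g(k):  0  0  1  1  0  0  1  1  0
So g(8) = 0.

0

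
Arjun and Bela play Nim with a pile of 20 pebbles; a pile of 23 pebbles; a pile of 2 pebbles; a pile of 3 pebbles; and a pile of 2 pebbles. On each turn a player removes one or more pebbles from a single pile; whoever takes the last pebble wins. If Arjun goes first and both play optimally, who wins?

Bela wins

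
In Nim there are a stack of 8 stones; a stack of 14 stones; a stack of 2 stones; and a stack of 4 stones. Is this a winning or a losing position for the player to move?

Losing position

Compute the nim-sum pairwise:
8 ^ 14 = 6
6 ^ 2 = 4
4 ^ 4 = 0
The nim-sum is 0, so this is a P-position: the player to move is in a losing position under optimal play.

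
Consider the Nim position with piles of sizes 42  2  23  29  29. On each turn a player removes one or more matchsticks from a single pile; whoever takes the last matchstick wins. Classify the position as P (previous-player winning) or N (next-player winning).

N-position

Bitwise XOR of the heap sizes:
  101010  (42)
  000010  (2)
  010111  (23)
  011101  (29)
  011101  (29)
  ------
  111111  (63)
The nim-sum is 63 ≠ 0, so this is an N-position: the player to move can win.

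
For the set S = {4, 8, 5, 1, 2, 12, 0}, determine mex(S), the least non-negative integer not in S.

3

The values 0, 1, 2 are all present; 3 is the first non-negative integer missing from the set.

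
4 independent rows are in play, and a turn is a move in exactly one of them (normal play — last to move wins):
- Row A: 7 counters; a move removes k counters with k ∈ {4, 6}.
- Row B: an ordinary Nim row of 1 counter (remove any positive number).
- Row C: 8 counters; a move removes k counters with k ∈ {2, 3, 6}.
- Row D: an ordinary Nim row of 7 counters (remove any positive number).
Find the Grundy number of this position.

For row A, compute g(0), g(1), … with moves {4, 6}:
g(0) = mex{} = 0
g(1) = mex{} = 0
g(2) = mex{} = 0
g(3) = mex{} = 0
g(4) = mex{0} = 1
g(5) = mex{0} = 1
g(6) = mex{0} = 1
g(7) = mex{0} = 1
So g(7) = 1.
Row B is a plain Nim row of size 1, so its Grundy value is 1.
Build the Grundy sequence for row C with g(k) = mex{g(k−s) : s ∈ {2, 3, 6}, s ≤ k}:
k:     0  1  2  3  4  5  6  7  8
g(k):  0  0  1  1  2  0  3  1  2
So g(8) = 2.
Row D is a plain Nim row of size 7, so its Grundy value is 7.
The value of a disjunctive sum is the nim-sum of the parts.
Combined value = 1 XOR 1 XOR 2 XOR 7 = 5.

5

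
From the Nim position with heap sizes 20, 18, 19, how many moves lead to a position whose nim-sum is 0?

Bitwise XOR of the heap sizes:
  10100  (20)
  10010  (18)
  10011  (19)
  -----
  10101  (21)
The overall nim-sum is X = 21. A heap of size p has a winning move iff p XOR X < p (reduce it to p XOR X).
  20: 20 XOR 21 = 1 < 20 — winning move (to 1).
  18: 18 XOR 21 = 7 < 18 — winning move (to 7).
  19: 19 XOR 21 = 6 < 19 — winning move (to 6).
That gives 3 winning moves.

3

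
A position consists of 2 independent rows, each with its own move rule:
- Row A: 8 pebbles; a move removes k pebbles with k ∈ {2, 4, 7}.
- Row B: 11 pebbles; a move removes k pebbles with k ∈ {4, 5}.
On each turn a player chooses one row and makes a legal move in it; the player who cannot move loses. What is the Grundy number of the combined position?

1

Build the Grundy sequence for row A with g(k) = mex{g(k−s) : s ∈ {2, 4, 7}, s ≤ k}:
k:     0  1  2  3  4  5  6  7  8
g(k):  0  0  1  1  2  2  0  3  1
So g(8) = 1.
For row B, compute g(0), g(1), … with moves {4, 5}:
g(0) = mex{} = 0
g(1) = mex{} = 0
g(2) = mex{} = 0
g(3) = mex{} = 0
g(4) = mex{0} = 1
g(5) = mex{0} = 1
g(6) = mex{0} = 1
g(7) = mex{0} = 1
g(8) = mex{0,1} = 2
g(9) = mex{1} = 0
g(10) = mex{1} = 0
g(11) = mex{1} = 0
So g(11) = 0.
By the Sprague-Grundy theorem, the Grundy value of a sum of independent games is the XOR of the component values.
Combined value = 1 ⊕ 0 = 1.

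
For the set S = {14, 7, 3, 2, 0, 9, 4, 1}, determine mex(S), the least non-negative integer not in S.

5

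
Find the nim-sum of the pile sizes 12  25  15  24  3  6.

In binary:
  01100  (12)
  11001  (25)
  01111  (15)
  11000  (24)
  00011  (3)
  00110  (6)
  -----
  00111  (7)

7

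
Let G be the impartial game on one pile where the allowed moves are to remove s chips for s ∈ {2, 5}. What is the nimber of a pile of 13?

Compute g(0), g(1), … for moves {2, 5}:
g(0) = mex{} = 0
g(1) = mex{} = 0
g(2) = mex{0} = 1
g(3) = mex{0} = 1
g(4) = mex{1} = 0
g(5) = mex{0,1} = 2
g(6) = mex{0} = 1
g(7) = mex{1,2} = 0
g(8) = mex{1} = 0
g(9) = mex{0} = 1
g(10) = mex{0,2} = 1
g(11) = mex{1} = 0
g(12) = mex{0,1} = 2
g(13) = mex{0} = 1
So g(13) = 1.

1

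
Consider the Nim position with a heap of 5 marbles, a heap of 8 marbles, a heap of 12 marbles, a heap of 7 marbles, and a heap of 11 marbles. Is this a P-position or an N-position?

Nim-sum: 5 XOR 8 XOR 12 XOR 7 XOR 11 = 13.
The nim-sum is 13 ≠ 0, so this is an N-position: the player to move can win.

N-position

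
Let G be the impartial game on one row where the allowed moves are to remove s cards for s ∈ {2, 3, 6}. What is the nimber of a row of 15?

3

Build the Grundy sequence with g(k) = mex{g(k−s) : s ∈ {2, 3, 6}, s ≤ k}:
k:     0  1  2  3  4  5  6  7  8  9 10 11 12 13 14 15
g(k):  0  0  1  1  2  0  3  1  2  0  0  1  1  2  0  3
So g(15) = 3.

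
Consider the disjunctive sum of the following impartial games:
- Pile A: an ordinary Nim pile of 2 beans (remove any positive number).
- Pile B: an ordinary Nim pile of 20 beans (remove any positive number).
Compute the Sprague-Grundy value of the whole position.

22

Pile A is a plain Nim pile of size 2, so its Grundy value is 2.
Pile B is a plain Nim pile of size 20, so its Grundy value is 20.
By the Sprague-Grundy theorem, the Grundy value of a sum of independent games is the XOR of the component values.
Combined value = 2 ⊕ 20 = 22.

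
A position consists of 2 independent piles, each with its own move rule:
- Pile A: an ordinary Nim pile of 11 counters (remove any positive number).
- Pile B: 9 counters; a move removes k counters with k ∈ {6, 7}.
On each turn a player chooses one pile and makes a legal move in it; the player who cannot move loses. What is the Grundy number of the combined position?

Pile A is a plain Nim pile of size 11, so its Grundy value is 11.
For pile B, compute g(0), g(1), … with moves {6, 7}:
k:     0  1  2  3  4  5  6  7  8  9
g(k):  0  0  0  0  0  0  1  1  1  1
So g(9) = 1.
By the Sprague-Grundy theorem, the Grundy value of a sum of independent games is the XOR of the component values.
Combined value = 11 XOR 1 = 10.

10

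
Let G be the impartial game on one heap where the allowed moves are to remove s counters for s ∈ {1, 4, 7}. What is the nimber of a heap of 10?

Grundy values for subtraction set {1, 4, 7}:
g(0) = mex{} = 0
g(1) = mex{0} = 1
g(2) = mex{1} = 0
g(3) = mex{0} = 1
g(4) = mex{0,1} = 2
g(5) = mex{1,2} = 0
g(6) = mex{0} = 1
g(7) = mex{0,1} = 2
g(8) = mex{1,2} = 0
g(9) = mex{0} = 1
g(10) = mex{1} = 0
So g(10) = 0.

0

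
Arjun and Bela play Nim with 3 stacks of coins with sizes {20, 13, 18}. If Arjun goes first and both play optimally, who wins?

Nim-sum: 20 ⊕ 13 ⊕ 18 = 11.
The nim-sum is 11 ≠ 0, so this is an N-position: the player to move can win; Arjun has a winning move.

Arjun wins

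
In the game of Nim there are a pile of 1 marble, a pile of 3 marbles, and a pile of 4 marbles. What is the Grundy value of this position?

6

Write each in binary and XOR column by column:
  001  (1)
  011  (3)
  100  (4)
  ---
  110  (6)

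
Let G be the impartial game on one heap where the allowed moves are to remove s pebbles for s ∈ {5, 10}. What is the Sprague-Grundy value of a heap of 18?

Build the Grundy sequence with g(k) = mex{g(k−s) : s ∈ {5, 10}, s ≤ k}:
k:     0  1  2  3  4  5  6  7  8  9 10 11 12 13 14 15 16 17 18
g(k):  0  0  0  0  0  1  1  1  1  1  2  2  2  2  2  0  0  0  0
So g(18) = 0.

0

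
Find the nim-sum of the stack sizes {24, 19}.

In binary:
  11000  (24)
  10011  (19)
  -----
  01011  (11)

11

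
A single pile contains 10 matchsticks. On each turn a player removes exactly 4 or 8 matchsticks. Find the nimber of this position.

2

Compute g(0), g(1), … for moves {4, 8}:
k:     0  1  2  3  4  5  6  7  8  9 10
g(k):  0  0  0  0  1  1  1  1  2  2  2
So g(10) = 2.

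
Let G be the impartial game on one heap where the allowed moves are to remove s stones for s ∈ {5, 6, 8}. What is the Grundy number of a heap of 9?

Compute g(0), g(1), … for moves {5, 6, 8}:
k:     0  1  2  3  4  5  6  7  8  9
g(k):  0  0  0  0  0  1  1  1  1  1
So g(9) = 1.

1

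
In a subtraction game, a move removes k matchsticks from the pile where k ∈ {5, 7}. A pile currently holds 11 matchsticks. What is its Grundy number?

2

Grundy values for subtraction set {5, 7}:
k:     0  1  2  3  4  5  6  7  8  9 10 11
g(k):  0  0  0  0  0  1  1  1  1  1  2  2
So g(11) = 2.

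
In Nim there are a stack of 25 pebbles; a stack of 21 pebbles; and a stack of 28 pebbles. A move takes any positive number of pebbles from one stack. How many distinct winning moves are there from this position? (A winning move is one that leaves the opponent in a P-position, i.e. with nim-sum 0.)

3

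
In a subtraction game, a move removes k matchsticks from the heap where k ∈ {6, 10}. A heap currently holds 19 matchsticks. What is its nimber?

Grundy values for subtraction set {6, 10}:
k:     0  1  2  3  4  5  6  7  8  9 10 11 12 13 14 15 16 17 18 19
g(k):  0  0  0  0  0  0  1  1  1  1  1  1  2  2  2  2  0  0  0  0
So g(19) = 0.

0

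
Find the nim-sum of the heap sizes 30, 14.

16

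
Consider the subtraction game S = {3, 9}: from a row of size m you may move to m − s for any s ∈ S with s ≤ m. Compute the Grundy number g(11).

1

Build the Grundy sequence with g(k) = mex{g(k−s) : s ∈ {3, 9}, s ≤ k}:
g(0) = mex{} = 0
g(1) = mex{} = 0
g(2) = mex{} = 0
g(3) = mex{0} = 1
g(4) = mex{0} = 1
g(5) = mex{0} = 1
g(6) = mex{1} = 0
g(7) = mex{1} = 0
g(8) = mex{1} = 0
g(9) = mex{0} = 1
g(10) = mex{0} = 1
g(11) = mex{0} = 1
So g(11) = 1.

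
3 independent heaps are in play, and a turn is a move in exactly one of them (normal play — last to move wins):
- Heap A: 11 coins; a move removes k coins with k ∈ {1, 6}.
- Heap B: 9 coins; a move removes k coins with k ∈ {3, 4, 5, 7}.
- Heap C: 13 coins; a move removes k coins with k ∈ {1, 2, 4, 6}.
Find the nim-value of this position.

Build the Grundy sequence for heap A with g(k) = mex{g(k−s) : s ∈ {1, 6}, s ≤ k}:
k:     0  1  2  3  4  5  6  7  8  9 10 11
g(k):  0  1  0  1  0  1  2  0  1  0  1  0
So g(11) = 0.
For heap B, compute g(0), g(1), … with moves {3, 4, 5, 7}:
g(0) = mex{} = 0
g(1) = mex{} = 0
g(2) = mex{} = 0
g(3) = mex{0} = 1
g(4) = mex{0} = 1
g(5) = mex{0} = 1
g(6) = mex{0,1} = 2
g(7) = mex{0,1} = 2
g(8) = mex{0,1} = 2
g(9) = mex{0,1,2} = 3
So g(9) = 3.
Grundy values for heap C (subtraction set {1, 2, 4, 6}):
k:     0  1  2  3  4  5  6  7  8  9 10 11 12 13
g(k):  0  1  2  0  1  2  3  4  0  1  2  0  1  2
So g(13) = 2.
By the Sprague-Grundy theorem, the Grundy value of a sum of independent games is the XOR of the component values.
Combined value = 0 XOR 3 XOR 2 = 1.

1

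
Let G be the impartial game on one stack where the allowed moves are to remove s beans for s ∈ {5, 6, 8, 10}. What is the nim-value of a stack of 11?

Build the Grundy sequence with g(k) = mex{g(k−s) : s ∈ {5, 6, 8, 10}, s ≤ k}:
g(0) = mex{} = 0
g(1) = mex{} = 0
g(2) = mex{} = 0
g(3) = mex{} = 0
g(4) = mex{} = 0
g(5) = mex{0} = 1
g(6) = mex{0} = 1
g(7) = mex{0} = 1
g(8) = mex{0} = 1
g(9) = mex{0} = 1
g(10) = mex{0,1} = 2
g(11) = mex{0,1} = 2
So g(11) = 2.

2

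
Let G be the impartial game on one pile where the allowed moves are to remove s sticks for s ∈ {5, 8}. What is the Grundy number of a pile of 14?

0

Grundy values for subtraction set {5, 8}:
g(0) = mex{} = 0
g(1) = mex{} = 0
g(2) = mex{} = 0
g(3) = mex{} = 0
g(4) = mex{} = 0
g(5) = mex{0} = 1
g(6) = mex{0} = 1
g(7) = mex{0} = 1
g(8) = mex{0} = 1
g(9) = mex{0} = 1
g(10) = mex{0,1} = 2
g(11) = mex{0,1} = 2
g(12) = mex{0,1} = 2
g(13) = mex{1} = 0
g(14) = mex{1} = 0
So g(14) = 0.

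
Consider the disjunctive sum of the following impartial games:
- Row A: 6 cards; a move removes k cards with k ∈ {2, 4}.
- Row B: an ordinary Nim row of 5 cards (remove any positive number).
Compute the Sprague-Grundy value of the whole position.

5

For row A, compute g(0), g(1), … with moves {2, 4}:
k:     0  1  2  3  4  5  6
g(k):  0  0  1  1  2  2  0
So g(6) = 0.
Row B is a plain Nim row of size 5, so its Grundy value is 5.
By the Sprague-Grundy theorem, the Grundy value of a sum of independent games is the XOR of the component values.
Combined value = 0 XOR 5 = 5.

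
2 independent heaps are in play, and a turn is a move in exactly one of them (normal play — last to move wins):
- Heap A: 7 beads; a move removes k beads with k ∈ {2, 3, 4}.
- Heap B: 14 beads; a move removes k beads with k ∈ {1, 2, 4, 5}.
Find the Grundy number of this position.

2

Grundy values for heap A (subtraction set {2, 3, 4}):
k:     0  1  2  3  4  5  6  7
g(k):  0  0  1  1  2  2  0  0
So g(7) = 0.
Grundy values for heap B (subtraction set {1, 2, 4, 5}):
k:     0  1  2  3  4  5  6  7  8  9 10 11 12 13 14
g(k):  0  1  2  0  1  2  0  1  2  0  1  2  0  1  2
So g(14) = 2.
The value of a disjunctive sum is the nim-sum of the parts.
Combined value = 0 XOR 2 = 2.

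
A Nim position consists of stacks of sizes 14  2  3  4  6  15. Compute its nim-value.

2

In binary:
  1110  (14)
  0010  (2)
  0011  (3)
  0100  (4)
  0110  (6)
  1111  (15)
  ----
  0010  (2)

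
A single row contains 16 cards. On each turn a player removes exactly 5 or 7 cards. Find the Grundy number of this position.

Compute g(0), g(1), … for moves {5, 7}:
k:     0  1  2  3  4  5  6  7  8  9 10 11 12 13 14 15 16
g(k):  0  0  0  0  0  1  1  1  1  1  2  2  0  0  0  0  0
So g(16) = 0.

0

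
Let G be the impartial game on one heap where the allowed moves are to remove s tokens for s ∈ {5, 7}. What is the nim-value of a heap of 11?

2

Grundy values for subtraction set {5, 7}:
g(0) = mex{} = 0
g(1) = mex{} = 0
g(2) = mex{} = 0
g(3) = mex{} = 0
g(4) = mex{} = 0
g(5) = mex{0} = 1
g(6) = mex{0} = 1
g(7) = mex{0} = 1
g(8) = mex{0} = 1
g(9) = mex{0} = 1
g(10) = mex{0,1} = 2
g(11) = mex{0,1} = 2
So g(11) = 2.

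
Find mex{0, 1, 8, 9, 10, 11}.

The values 0, 1 are all present; 2 is the first non-negative integer missing from the set.

2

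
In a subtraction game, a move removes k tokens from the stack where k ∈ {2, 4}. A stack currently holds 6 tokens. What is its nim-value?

Grundy values for subtraction set {2, 4}:
g(0) = mex{} = 0
g(1) = mex{} = 0
g(2) = mex{0} = 1
g(3) = mex{0} = 1
g(4) = mex{0,1} = 2
g(5) = mex{0,1} = 2
g(6) = mex{1,2} = 0
So g(6) = 0.

0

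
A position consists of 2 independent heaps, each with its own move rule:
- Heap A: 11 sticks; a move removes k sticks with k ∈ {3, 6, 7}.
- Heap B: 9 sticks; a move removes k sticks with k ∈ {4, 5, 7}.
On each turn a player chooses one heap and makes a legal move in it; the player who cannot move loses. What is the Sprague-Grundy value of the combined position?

2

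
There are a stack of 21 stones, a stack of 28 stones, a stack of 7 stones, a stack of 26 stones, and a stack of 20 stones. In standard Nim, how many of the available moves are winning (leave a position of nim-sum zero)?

Nim-sum: 21 XOR 28 XOR 7 XOR 26 XOR 20 = 0.
The nim-sum is already 0, so every move leaves a nonzero nim-sum — there are no winning moves.

0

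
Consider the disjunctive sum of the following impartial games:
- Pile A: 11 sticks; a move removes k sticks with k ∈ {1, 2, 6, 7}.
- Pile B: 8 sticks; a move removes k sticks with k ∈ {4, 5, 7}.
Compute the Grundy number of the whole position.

Build the Grundy sequence for pile A with g(k) = mex{g(k−s) : s ∈ {1, 2, 6, 7}, s ≤ k}:
g(0) = mex{} = 0
g(1) = mex{0} = 1
g(2) = mex{0,1} = 2
g(3) = mex{1,2} = 0
g(4) = mex{0,2} = 1
g(5) = mex{0,1} = 2
g(6) = mex{0,1,2} = 3
g(7) = mex{0,1,2,3} = 4
g(8) = mex{1,2,3,4} = 0
g(9) = mex{0,2,4} = 1
g(10) = mex{0,1} = 2
g(11) = mex{1,2} = 0
So g(11) = 0.
Grundy values for pile B (subtraction set {4, 5, 7}):
k:     0  1  2  3  4  5  6  7  8
g(k):  0  0  0  0  1  1  1  1  2
So g(8) = 2.
By the Sprague-Grundy theorem, the Grundy value of a sum of independent games is the XOR of the component values.
Combined value = 0 XOR 2 = 2.

2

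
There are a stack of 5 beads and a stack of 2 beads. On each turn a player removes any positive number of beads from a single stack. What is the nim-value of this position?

7

Nim-sum: 5 ^ 2 = 7.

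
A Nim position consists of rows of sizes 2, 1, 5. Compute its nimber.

Nim-sum: 2 ^ 1 ^ 5 = 6.

6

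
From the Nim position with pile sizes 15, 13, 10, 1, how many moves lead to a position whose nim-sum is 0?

Compute the nim-sum pairwise:
15 ⊕ 13 = 2
2 ⊕ 10 = 8
8 ⊕ 1 = 9
The overall nim-sum is X = 9. A pile of size p has a winning move iff p XOR X < p (reduce it to p XOR X).
  15: 15 XOR 9 = 6 < 15 — winning move (to 6).
  13: 13 XOR 9 = 4 < 13 — winning move (to 4).
  10: 10 XOR 9 = 3 < 10 — winning move (to 3).
  1: 1 XOR 9 = 8 ≥ 1 — no move.
That gives 3 winning moves.

3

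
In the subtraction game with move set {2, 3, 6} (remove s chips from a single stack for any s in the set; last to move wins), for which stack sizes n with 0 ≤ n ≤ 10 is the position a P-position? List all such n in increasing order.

Build the Grundy sequence with g(k) = mex{g(k−s) : s ∈ {2, 3, 6}, s ≤ k}:
g(0) = mex{} = 0
g(1) = mex{} = 0
g(2) = mex{0} = 1
g(3) = mex{0} = 1
g(4) = mex{0,1} = 2
g(5) = mex{1} = 0
g(6) = mex{0,1,2} = 3
g(7) = mex{0,2} = 1
g(8) = mex{0,1,3} = 2
g(9) = mex{1,3} = 0
g(10) = mex{1,2} = 0
The P-positions (g = 0) in 0..10 are 0, 1, 5, 9, 10.

0, 1, 5, 9, 10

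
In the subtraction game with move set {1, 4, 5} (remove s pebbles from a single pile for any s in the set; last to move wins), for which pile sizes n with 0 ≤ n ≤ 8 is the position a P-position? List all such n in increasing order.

Compute g(0), g(1), … for moves {1, 4, 5}:
k:     0  1  2  3  4  5  6  7  8
g(k):  0  1  0  1  2  3  2  3  0
The P-positions (g = 0) in 0..8 are 0, 2, 8.

0, 2, 8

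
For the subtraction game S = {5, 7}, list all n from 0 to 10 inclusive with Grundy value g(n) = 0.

0, 1, 2, 3, 4

Compute g(0), g(1), … for moves {5, 7}:
k:     0  1  2  3  4  5  6  7  8  9 10
g(k):  0  0  0  0  0  1  1  1  1  1  2
The P-positions (g = 0) in 0..10 are 0, 1, 2, 3, 4.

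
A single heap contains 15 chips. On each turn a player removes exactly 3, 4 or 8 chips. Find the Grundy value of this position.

1

Grundy values for subtraction set {3, 4, 8}:
k:     0  1  2  3  4  5  6  7  8  9 10 11 12 13 14 15
g(k):  0  0  0  1  1  1  2  0  2  3  1  3  0  0  0  1
So g(15) = 1.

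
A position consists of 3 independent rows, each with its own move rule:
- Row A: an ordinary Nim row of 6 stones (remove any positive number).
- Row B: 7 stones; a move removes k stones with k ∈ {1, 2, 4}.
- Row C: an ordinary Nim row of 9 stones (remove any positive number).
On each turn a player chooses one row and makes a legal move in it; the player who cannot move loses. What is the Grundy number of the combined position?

14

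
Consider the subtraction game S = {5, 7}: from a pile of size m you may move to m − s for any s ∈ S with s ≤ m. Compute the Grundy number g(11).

Grundy values for subtraction set {5, 7}:
k:     0  1  2  3  4  5  6  7  8  9 10 11
g(k):  0  0  0  0  0  1  1  1  1  1  2  2
So g(11) = 2.

2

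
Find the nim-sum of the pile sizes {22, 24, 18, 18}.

Nim-sum: 22 ⊕ 24 ⊕ 18 ⊕ 18 = 14.

14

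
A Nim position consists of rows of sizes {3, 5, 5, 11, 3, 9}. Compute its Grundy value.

Compute the nim-sum pairwise:
3 XOR 5 = 6
6 XOR 5 = 3
3 XOR 11 = 8
8 XOR 3 = 11
11 XOR 9 = 2

2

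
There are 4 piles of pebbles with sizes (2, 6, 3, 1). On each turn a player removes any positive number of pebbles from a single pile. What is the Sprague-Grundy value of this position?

Nim-sum: 2 XOR 6 XOR 3 XOR 1 = 6.

6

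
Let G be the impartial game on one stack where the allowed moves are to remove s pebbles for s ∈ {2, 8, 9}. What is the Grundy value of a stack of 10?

Compute g(0), g(1), … for moves {2, 8, 9}:
k:     0  1  2  3  4  5  6  7  8  9 10
g(k):  0  0  1  1  0  0  1  1  2  2  3
So g(10) = 3.

3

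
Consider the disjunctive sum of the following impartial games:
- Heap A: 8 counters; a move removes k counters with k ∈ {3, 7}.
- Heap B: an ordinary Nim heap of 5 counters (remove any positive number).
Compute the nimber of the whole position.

7

Build the Grundy sequence for heap A with g(k) = mex{g(k−s) : s ∈ {3, 7}, s ≤ k}:
k:     0  1  2  3  4  5  6  7  8
g(k):  0  0  0  1  1  1  0  2  2
So g(8) = 2.
Heap B is a plain Nim heap of size 5, so its Grundy value is 5.
By the Sprague-Grundy theorem, the Grundy value of a sum of independent games is the XOR of the component values.
Combined value = 2 ⊕ 5 = 7.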